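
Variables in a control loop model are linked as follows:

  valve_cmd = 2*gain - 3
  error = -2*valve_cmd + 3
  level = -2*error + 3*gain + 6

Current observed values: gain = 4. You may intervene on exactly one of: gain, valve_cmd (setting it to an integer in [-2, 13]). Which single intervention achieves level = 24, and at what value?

set valve_cmd = 3

Intervening on gain: level = 11*gain - 12. Reaching 24 requires gain = 36/11, not an integer.
Intervening on valve_cmd: with other inputs at their observed values, level = 4*valve_cmd + 12. Solving for 24 gives valve_cmd = 3, within [-2, 13].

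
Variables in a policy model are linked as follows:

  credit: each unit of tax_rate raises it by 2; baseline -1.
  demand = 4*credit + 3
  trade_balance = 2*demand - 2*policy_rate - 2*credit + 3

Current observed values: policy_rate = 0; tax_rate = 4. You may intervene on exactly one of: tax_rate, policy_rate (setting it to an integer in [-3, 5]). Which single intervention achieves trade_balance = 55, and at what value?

Intervening on tax_rate: trade_balance = 12*tax_rate + 3. Reaching 55 requires tax_rate = 13/3, not an integer.
Intervening on policy_rate: with other inputs at their observed values, trade_balance = -2*policy_rate + 51. Solving for 55 gives policy_rate = -2, within [-3, 5].

set policy_rate = -2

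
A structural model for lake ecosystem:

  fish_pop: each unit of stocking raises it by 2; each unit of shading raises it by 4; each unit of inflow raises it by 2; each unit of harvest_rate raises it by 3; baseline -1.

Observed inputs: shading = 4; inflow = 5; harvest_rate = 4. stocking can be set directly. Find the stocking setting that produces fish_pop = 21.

Substituting into the fish_pop equation gives fish_pop = 2*stocking + 37.
Solve 2*stocking + 37 = 21: stocking = (21 - 37) / 2 = -8.

stocking = -8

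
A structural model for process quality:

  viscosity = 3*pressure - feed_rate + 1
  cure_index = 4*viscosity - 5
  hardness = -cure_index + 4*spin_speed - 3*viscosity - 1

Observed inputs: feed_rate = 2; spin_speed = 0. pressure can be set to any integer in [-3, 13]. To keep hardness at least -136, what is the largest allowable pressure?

Substituting into the viscosity equation gives viscosity = 3*pressure - 1.
Substituting into the cure_index equation gives cure_index = 12*pressure - 9.
So hardness = -21*pressure + 11.
Require -21*pressure + 11 ≥ -136, so pressure ≤ 7.
The largest integer in [-3, 13] satisfying this is 7.

pressure = 7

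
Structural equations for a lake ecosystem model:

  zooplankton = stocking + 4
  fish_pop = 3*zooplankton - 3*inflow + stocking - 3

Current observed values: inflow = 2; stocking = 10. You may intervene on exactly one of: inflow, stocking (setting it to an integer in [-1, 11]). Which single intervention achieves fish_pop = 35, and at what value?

Intervening on inflow: fish_pop = -3*inflow + 49. Reaching 35 requires inflow = 14/3, not an integer.
Intervening on stocking: with other inputs at their observed values, fish_pop = 4*stocking + 3. Solving for 35 gives stocking = 8, within [-1, 11].

set stocking = 8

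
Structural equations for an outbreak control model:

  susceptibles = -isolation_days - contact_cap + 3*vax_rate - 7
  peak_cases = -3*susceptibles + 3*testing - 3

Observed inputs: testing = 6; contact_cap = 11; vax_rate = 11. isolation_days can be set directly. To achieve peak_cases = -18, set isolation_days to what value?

isolation_days = 4

Substituting into the susceptibles equation gives susceptibles = -isolation_days + 15.
peak_cases becomes 3*isolation_days - 30.
Solve 3*isolation_days - 30 = -18: isolation_days = (-18 + 30) / 3 = 4.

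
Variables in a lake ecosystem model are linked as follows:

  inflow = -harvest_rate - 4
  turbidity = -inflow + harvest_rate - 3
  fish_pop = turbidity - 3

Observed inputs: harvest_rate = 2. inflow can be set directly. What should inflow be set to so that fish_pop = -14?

Intervening on inflow fixes its value directly, overriding its dependence on harvest_rate.
Substituting into the turbidity equation gives turbidity = -inflow - 1.
Substituting into the fish_pop equation gives fish_pop = -inflow - 4.
Solve -inflow - 4 = -14: inflow = (-14 + 4) / -1 = 10.

inflow = 10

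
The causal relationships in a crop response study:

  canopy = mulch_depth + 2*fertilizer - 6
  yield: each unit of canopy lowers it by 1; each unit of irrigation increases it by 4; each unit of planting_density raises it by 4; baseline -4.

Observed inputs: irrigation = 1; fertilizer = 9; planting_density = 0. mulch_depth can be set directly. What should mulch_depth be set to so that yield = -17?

mulch_depth = 5

Substituting into the canopy equation gives canopy = mulch_depth + 12.
This gives yield = -mulch_depth - 12.
Solve -mulch_depth - 12 = -17: mulch_depth = (-17 + 12) / -1 = 5.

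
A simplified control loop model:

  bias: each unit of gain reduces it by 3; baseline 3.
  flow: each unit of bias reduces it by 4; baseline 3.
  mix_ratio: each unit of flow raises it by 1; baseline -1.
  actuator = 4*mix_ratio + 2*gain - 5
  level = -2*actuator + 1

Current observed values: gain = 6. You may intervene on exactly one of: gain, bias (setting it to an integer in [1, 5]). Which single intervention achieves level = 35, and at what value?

Intervening on gain: level = -100*gain + 91. Reaching 35 requires gain = 14/25, not an integer.
Intervening on bias: with other inputs at their observed values, level = 32*bias - 29. Solving for 35 gives bias = 2, within [1, 5].

set bias = 2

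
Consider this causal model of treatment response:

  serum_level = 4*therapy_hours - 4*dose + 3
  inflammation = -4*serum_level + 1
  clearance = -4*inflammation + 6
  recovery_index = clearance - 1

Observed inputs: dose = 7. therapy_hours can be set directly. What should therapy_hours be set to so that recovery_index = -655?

Substituting into the serum_level equation gives serum_level = 4*therapy_hours - 25.
So inflammation = -16*therapy_hours + 101.
clearance becomes 64*therapy_hours - 398.
Substituting into the recovery_index equation gives recovery_index = 64*therapy_hours - 399.
Solve 64*therapy_hours - 399 = -655: therapy_hours = (-655 + 399) / 64 = -4.

therapy_hours = -4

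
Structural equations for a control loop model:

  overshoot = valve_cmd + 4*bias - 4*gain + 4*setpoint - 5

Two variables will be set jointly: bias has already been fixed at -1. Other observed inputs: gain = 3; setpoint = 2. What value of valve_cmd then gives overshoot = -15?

With bias held at -1:
Substituting into the overshoot equation gives overshoot = valve_cmd - 13.
Solve valve_cmd - 13 = -15: valve_cmd = (-15 + 13) / 1 = -2.

valve_cmd = -2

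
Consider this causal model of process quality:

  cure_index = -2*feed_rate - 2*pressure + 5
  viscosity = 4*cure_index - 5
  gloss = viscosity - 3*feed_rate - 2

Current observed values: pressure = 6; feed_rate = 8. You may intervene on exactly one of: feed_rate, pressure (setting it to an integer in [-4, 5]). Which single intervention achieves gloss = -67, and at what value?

set pressure = -1

Intervening on feed_rate: gloss = -11*feed_rate - 35. Reaching -67 requires feed_rate = 32/11, not an integer.
Intervening on pressure: with other inputs at their observed values, gloss = -8*pressure - 75. Solving for -67 gives pressure = -1, within [-4, 5].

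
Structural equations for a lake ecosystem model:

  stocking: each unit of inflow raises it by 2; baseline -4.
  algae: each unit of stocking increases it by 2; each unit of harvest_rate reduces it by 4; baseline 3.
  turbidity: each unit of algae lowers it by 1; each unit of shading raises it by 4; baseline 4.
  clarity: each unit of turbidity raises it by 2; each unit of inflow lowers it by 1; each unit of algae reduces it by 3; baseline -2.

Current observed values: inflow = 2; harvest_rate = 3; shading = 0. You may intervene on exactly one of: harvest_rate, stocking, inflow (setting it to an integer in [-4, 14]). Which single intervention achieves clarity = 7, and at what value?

set inflow = 4

Intervening on harvest_rate: clarity = 20*harvest_rate - 11. Reaching 7 requires harvest_rate = 9/10, not an integer.
Intervening on stocking: clarity = -10*stocking + 49. Reaching 7 requires stocking = 21/5, not an integer.
Intervening on inflow: with other inputs at their observed values, clarity = -21*inflow + 91. Solving for 7 gives inflow = 4, within [-4, 14].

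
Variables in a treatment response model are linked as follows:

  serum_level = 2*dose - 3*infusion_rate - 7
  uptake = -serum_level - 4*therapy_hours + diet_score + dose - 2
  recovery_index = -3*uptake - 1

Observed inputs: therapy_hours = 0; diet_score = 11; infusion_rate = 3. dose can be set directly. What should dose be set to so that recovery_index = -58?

Substituting into the serum_level equation gives serum_level = 2*dose - 16.
So uptake = -dose + 25.
Substituting into the recovery_index equation gives recovery_index = 3*dose - 76.
Solve 3*dose - 76 = -58: dose = (-58 + 76) / 3 = 6.

dose = 6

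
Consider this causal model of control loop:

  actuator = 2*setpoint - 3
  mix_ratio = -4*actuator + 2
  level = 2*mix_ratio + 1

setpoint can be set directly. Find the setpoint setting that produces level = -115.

setpoint = 9

Substituting into the mix_ratio equation gives mix_ratio = -8*setpoint + 14.
This gives level = -16*setpoint + 29.
Solve -16*setpoint + 29 = -115: setpoint = (-115 - 29) / -16 = 9.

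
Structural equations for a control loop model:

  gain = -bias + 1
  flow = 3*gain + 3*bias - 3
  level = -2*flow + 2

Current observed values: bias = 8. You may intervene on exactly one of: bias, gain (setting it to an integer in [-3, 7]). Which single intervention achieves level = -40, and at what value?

set gain = 0

Intervening on bias: the paths from bias to level cancel (net effect zero), leaving level = 2; -40 is unreachable this way.
Intervening on gain: with other inputs at their observed values, level = -6*gain - 40. Solving for -40 gives gain = 0, within [-3, 7].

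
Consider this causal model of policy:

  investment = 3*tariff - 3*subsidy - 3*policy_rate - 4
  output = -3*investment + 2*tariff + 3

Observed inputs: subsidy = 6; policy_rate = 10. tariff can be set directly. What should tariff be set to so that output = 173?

tariff = -2

Substituting into the investment equation gives investment = 3*tariff - 52.
Substituting into the output equation gives output = -7*tariff + 159.
Solve -7*tariff + 159 = 173: tariff = (173 - 159) / -7 = -2.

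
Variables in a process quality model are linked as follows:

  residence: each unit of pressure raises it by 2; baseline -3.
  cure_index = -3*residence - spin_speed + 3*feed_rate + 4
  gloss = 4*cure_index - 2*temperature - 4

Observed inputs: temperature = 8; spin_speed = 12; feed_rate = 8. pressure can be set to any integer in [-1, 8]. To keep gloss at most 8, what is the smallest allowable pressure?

Substituting into the cure_index equation gives cure_index = -6*pressure + 25.
So gloss = -24*pressure + 80.
Require -24*pressure + 80 ≤ 8, so pressure ≥ 3.
The smallest integer in [-1, 8] satisfying this is 3.

pressure = 3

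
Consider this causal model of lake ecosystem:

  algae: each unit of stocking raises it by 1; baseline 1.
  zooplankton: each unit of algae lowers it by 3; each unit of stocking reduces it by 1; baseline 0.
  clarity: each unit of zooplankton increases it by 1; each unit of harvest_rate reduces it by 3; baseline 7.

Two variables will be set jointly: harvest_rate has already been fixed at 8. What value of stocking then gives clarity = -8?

stocking = -3

With harvest_rate held at 8:
Substituting into the zooplankton equation gives zooplankton = -4*stocking - 3.
Substituting into the clarity equation gives clarity = -4*stocking - 20.
Solve -4*stocking - 20 = -8: stocking = (-8 + 20) / -4 = -3.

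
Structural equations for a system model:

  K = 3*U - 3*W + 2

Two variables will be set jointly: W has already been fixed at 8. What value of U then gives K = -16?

With W held at 8:
Substituting into the K equation gives K = 3*U - 22.
Solve 3*U - 22 = -16: U = (-16 + 22) / 3 = 2.

U = 2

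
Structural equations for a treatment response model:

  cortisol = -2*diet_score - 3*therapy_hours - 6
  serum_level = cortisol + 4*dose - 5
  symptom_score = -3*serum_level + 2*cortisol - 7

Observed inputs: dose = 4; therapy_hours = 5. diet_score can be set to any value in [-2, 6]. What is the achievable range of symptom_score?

Substituting into the cortisol equation gives cortisol = -2*diet_score - 21.
Substituting into the serum_level equation gives serum_level = -2*diet_score - 10.
Substituting into the symptom_score equation gives symptom_score = 2*diet_score - 19.
Linear in diet_score, so extremes are at the endpoints: diet_score = -2 gives symptom_score = -23; diet_score = 6 gives symptom_score = -7.

-23 to -7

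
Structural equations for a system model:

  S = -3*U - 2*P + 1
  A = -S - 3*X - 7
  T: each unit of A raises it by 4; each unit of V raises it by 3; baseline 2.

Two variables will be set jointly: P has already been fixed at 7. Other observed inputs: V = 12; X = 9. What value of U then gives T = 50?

With P held at 7:
Substituting into the S equation gives S = -3*U - 13.
Substituting into the A equation gives A = 3*U - 21.
Substituting into the T equation gives T = 12*U - 46.
Solve 12*U - 46 = 50: U = (50 + 46) / 12 = 8.

U = 8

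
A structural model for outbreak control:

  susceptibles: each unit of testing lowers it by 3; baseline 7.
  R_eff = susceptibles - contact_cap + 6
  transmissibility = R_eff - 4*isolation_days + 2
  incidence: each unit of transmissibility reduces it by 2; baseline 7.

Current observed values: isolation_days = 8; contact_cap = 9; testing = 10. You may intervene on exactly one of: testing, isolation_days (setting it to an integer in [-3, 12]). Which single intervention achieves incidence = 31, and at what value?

Intervening on testing: incidence = 6*testing + 59. Reaching 31 requires testing = -14/3, not an integer.
Intervening on isolation_days: with other inputs at their observed values, incidence = 8*isolation_days + 55. Solving for 31 gives isolation_days = -3, within [-3, 12].

set isolation_days = -3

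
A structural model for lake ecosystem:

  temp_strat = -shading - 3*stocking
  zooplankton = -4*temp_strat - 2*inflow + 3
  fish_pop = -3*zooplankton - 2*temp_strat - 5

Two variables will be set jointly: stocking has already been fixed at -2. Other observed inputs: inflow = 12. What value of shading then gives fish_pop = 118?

shading = 0

With stocking held at -2:
Substituting into the temp_strat equation gives temp_strat = -shading + 6.
So zooplankton = 4*shading - 45.
Substituting into the fish_pop equation gives fish_pop = -10*shading + 118.
Solve -10*shading + 118 = 118: shading = (118 - 118) / -10 = 0.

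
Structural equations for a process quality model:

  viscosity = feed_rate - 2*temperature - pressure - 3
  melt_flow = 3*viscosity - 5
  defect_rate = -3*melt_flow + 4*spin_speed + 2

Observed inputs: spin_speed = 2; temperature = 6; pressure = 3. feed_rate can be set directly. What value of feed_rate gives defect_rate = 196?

feed_rate = -1

Substituting into the viscosity equation gives viscosity = feed_rate - 18.
This gives melt_flow = 3*feed_rate - 59.
Substituting into the defect_rate equation gives defect_rate = -9*feed_rate + 187.
Solve -9*feed_rate + 187 = 196: feed_rate = (196 - 187) / -9 = -1.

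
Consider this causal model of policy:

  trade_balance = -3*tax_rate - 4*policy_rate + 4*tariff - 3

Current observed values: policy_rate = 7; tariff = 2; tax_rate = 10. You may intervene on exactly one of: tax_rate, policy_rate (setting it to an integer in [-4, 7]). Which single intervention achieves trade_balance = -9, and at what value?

Intervening on tax_rate: trade_balance = -3*tax_rate - 23. Reaching -9 requires tax_rate = -14/3, not an integer.
Intervening on policy_rate: with other inputs at their observed values, trade_balance = -4*policy_rate - 25. Solving for -9 gives policy_rate = -4, within [-4, 7].

set policy_rate = -4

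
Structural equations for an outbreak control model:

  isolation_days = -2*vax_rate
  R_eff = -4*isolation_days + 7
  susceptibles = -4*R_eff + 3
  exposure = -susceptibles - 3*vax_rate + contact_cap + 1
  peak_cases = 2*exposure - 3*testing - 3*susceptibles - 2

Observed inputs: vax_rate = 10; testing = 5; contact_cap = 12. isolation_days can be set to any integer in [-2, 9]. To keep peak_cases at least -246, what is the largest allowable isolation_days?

Intervening on isolation_days fixes its value directly, overriding its dependence on vax_rate.
Substituting into the susceptibles equation gives susceptibles = 16*isolation_days - 25.
So exposure = -16*isolation_days + 8.
Substituting into the peak_cases equation gives peak_cases = -80*isolation_days + 74.
Require -80*isolation_days + 74 ≥ -246, so isolation_days ≤ 4.
The largest integer in [-2, 9] satisfying this is 4.

isolation_days = 4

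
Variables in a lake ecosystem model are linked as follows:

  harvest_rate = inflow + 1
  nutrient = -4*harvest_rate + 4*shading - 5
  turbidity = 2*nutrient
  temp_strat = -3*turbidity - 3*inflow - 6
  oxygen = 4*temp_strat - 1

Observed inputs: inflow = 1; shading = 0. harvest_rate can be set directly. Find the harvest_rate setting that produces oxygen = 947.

Intervening on harvest_rate fixes its value directly, overriding its dependence on inflow.
Substituting into the nutrient equation gives nutrient = -4*harvest_rate - 5.
Substituting into the turbidity equation gives turbidity = -8*harvest_rate - 10.
Substituting into the temp_strat equation gives temp_strat = 24*harvest_rate + 21.
Substituting into the oxygen equation gives oxygen = 96*harvest_rate + 83.
Solve 96*harvest_rate + 83 = 947: harvest_rate = (947 - 83) / 96 = 9.

harvest_rate = 9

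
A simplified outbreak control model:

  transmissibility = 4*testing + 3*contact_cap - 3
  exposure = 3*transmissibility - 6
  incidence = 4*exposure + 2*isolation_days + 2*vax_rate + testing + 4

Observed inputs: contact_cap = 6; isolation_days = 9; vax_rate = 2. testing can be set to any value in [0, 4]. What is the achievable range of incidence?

Substituting into the transmissibility equation gives transmissibility = 4*testing + 15.
Substituting into the exposure equation gives exposure = 12*testing + 39.
incidence becomes 49*testing + 182.
Linear in testing, so extremes are at the endpoints: testing = 0 gives incidence = 182; testing = 4 gives incidence = 378.

182 to 378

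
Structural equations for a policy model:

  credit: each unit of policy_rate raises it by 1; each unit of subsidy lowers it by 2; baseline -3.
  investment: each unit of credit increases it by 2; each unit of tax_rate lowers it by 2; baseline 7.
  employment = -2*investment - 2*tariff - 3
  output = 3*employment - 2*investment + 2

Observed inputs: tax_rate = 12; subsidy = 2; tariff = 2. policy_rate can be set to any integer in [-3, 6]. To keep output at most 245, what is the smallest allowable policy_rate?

policy_rate = -1

Substituting into the credit equation gives credit = policy_rate - 7.
Substituting into the investment equation gives investment = 2*policy_rate - 31.
employment becomes -4*policy_rate + 55.
output becomes -16*policy_rate + 229.
Require -16*policy_rate + 229 ≤ 245, so policy_rate ≥ -1.
The smallest integer in [-3, 6] satisfying this is -1.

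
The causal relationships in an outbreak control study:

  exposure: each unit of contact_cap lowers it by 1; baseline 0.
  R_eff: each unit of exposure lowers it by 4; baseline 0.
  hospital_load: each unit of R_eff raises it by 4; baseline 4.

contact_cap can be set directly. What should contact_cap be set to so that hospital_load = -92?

contact_cap = -6

Substituting into the R_eff equation gives R_eff = 4*contact_cap.
So hospital_load = 16*contact_cap + 4.
Solve 16*contact_cap + 4 = -92: contact_cap = (-92 - 4) / 16 = -6.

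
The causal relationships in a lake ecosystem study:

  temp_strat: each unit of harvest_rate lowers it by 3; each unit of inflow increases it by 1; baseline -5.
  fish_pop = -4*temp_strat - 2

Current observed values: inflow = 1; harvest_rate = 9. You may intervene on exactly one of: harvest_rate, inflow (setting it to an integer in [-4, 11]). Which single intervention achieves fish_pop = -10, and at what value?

Intervening on harvest_rate: with other inputs at their observed values, fish_pop = 12*harvest_rate + 14. Solving for -10 gives harvest_rate = -2, within [-4, 11].
Intervening on inflow: fish_pop = -4*inflow + 126. Reaching -10 requires inflow = 34, outside [-4, 11].

set harvest_rate = -2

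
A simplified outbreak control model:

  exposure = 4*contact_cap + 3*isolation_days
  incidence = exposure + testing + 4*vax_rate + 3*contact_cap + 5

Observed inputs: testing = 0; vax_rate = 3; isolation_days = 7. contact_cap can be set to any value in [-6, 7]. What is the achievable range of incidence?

-4 to 87

Substituting into the exposure equation gives exposure = 4*contact_cap + 21.
incidence becomes 7*contact_cap + 38.
Linear in contact_cap, so extremes are at the endpoints: contact_cap = -6 gives incidence = -4; contact_cap = 7 gives incidence = 87.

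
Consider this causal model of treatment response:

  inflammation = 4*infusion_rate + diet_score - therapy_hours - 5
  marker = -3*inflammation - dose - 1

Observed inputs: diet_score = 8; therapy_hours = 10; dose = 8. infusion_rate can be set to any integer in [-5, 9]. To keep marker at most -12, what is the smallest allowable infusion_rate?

Substituting into the inflammation equation gives inflammation = 4*infusion_rate - 7.
Substituting into the marker equation gives marker = -12*infusion_rate + 12.
Require -12*infusion_rate + 12 ≤ -12, so infusion_rate ≥ 2.
The smallest integer in [-5, 9] satisfying this is 2.

infusion_rate = 2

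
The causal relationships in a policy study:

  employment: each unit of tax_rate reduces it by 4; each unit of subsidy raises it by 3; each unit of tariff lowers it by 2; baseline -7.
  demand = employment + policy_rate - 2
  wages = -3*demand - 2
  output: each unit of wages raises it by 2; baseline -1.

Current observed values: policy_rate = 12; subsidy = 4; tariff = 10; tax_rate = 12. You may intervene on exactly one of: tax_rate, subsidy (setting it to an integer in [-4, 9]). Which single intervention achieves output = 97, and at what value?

set tax_rate = 3

Intervening on tax_rate: with other inputs at their observed values, output = 24*tax_rate + 25. Solving for 97 gives tax_rate = 3, within [-4, 9].
Intervening on subsidy: output = -18*subsidy + 385. Reaching 97 requires subsidy = 16, outside [-4, 9].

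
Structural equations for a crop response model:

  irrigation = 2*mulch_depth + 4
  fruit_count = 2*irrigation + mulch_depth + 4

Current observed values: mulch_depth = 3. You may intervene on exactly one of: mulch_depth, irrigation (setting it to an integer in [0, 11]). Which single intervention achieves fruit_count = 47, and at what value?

set mulch_depth = 7

Intervening on mulch_depth: with other inputs at their observed values, fruit_count = 5*mulch_depth + 12. Solving for 47 gives mulch_depth = 7, within [0, 11].
Intervening on irrigation: fruit_count = 2*irrigation + 7. Reaching 47 requires irrigation = 20, outside [0, 11].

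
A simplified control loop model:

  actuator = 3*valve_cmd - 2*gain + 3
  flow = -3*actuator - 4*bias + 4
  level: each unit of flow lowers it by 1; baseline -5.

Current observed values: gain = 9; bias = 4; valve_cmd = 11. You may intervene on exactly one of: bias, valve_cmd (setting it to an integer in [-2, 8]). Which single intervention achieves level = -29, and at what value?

set valve_cmd = 1

Intervening on bias: level = 4*bias + 45. Reaching -29 requires bias = -37/2, not an integer.
Intervening on valve_cmd: with other inputs at their observed values, level = 9*valve_cmd - 38. Solving for -29 gives valve_cmd = 1, within [-2, 8].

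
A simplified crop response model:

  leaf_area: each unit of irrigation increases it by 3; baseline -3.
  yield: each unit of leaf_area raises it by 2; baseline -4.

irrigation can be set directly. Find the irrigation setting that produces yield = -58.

irrigation = -8

Substituting into the yield equation gives yield = 6*irrigation - 10.
Solve 6*irrigation - 10 = -58: irrigation = (-58 + 10) / 6 = -8.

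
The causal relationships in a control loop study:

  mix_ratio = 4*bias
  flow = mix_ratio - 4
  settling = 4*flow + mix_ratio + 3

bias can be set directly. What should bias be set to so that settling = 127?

Substituting into the flow equation gives flow = 4*bias - 4.
This gives settling = 20*bias - 13.
Solve 20*bias - 13 = 127: bias = (127 + 13) / 20 = 7.

bias = 7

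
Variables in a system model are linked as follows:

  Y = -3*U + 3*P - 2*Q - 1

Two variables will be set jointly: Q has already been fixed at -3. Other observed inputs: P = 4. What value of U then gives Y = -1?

U = 6

With Q held at -3:
Substituting into the Y equation gives Y = -3*U + 17.
Solve -3*U + 17 = -1: U = (-1 - 17) / -3 = 6.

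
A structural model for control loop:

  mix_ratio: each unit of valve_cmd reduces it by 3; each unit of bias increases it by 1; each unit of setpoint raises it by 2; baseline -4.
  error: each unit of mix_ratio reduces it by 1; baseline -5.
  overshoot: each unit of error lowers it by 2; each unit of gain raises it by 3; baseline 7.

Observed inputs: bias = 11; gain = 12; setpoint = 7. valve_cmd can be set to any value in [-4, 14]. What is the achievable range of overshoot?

Substituting into the mix_ratio equation gives mix_ratio = -3*valve_cmd + 21.
error becomes 3*valve_cmd - 26.
Substituting into the overshoot equation gives overshoot = -6*valve_cmd + 95.
Linear in valve_cmd, so extremes are at the endpoints: valve_cmd = -4 gives overshoot = 119; valve_cmd = 14 gives overshoot = 11.

11 to 119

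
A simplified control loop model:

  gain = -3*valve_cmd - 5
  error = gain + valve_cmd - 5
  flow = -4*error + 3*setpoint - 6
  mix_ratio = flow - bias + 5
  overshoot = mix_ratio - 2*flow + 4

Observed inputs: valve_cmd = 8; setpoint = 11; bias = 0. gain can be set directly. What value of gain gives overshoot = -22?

Intervening on gain fixes its value directly, overriding its dependence on valve_cmd.
Substituting into the error equation gives error = gain + 3.
So flow = -4*gain + 15.
So mix_ratio = -4*gain + 20.
So overshoot = 4*gain - 6.
Solve 4*gain - 6 = -22: gain = (-22 + 6) / 4 = -4.

gain = -4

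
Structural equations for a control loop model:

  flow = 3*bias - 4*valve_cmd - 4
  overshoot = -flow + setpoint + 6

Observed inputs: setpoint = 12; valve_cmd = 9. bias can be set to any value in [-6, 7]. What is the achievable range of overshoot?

37 to 76

Substituting into the flow equation gives flow = 3*bias - 40.
Substituting into the overshoot equation gives overshoot = -3*bias + 58.
Linear in bias, so extremes are at the endpoints: bias = -6 gives overshoot = 76; bias = 7 gives overshoot = 37.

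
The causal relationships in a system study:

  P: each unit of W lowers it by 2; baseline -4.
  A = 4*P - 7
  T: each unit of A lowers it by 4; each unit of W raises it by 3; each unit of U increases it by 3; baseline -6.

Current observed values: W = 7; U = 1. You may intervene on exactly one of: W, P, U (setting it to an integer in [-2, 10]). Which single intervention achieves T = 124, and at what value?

Intervening on W: with other inputs at their observed values, T = 35*W + 89. Solving for 124 gives W = 1, within [-2, 10].
Intervening on P: T = -16*P + 46. Reaching 124 requires P = -39/8, not an integer.
Intervening on U: T = 3*U + 331. Reaching 124 requires U = -69, outside [-2, 10].

set W = 1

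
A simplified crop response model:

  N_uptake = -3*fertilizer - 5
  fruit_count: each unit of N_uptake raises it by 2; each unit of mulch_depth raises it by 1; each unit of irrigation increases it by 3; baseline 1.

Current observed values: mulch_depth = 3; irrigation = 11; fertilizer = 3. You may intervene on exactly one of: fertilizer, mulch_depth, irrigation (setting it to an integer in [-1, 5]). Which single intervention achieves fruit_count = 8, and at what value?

set mulch_depth = 2

Intervening on fertilizer: fruit_count = -6*fertilizer + 27. Reaching 8 requires fertilizer = 19/6, not an integer.
Intervening on mulch_depth: with other inputs at their observed values, fruit_count = mulch_depth + 6. Solving for 8 gives mulch_depth = 2, within [-1, 5].
Intervening on irrigation: fruit_count = 3*irrigation - 24. Reaching 8 requires irrigation = 32/3, not an integer.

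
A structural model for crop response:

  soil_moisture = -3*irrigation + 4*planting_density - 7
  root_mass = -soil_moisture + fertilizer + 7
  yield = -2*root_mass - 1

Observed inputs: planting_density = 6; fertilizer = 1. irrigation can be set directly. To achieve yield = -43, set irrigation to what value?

irrigation = 10

Substituting into the soil_moisture equation gives soil_moisture = -3*irrigation + 17.
So root_mass = 3*irrigation - 9.
Substituting into the yield equation gives yield = -6*irrigation + 17.
Solve -6*irrigation + 17 = -43: irrigation = (-43 - 17) / -6 = 10.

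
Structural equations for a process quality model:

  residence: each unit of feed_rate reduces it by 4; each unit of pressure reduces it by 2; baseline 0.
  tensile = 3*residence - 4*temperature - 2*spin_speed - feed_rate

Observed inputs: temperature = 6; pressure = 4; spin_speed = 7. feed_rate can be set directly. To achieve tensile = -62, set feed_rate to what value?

feed_rate = 0

Substituting into the residence equation gives residence = -4*feed_rate - 8.
So tensile = -13*feed_rate - 62.
Solve -13*feed_rate - 62 = -62: feed_rate = (-62 + 62) / -13 = 0.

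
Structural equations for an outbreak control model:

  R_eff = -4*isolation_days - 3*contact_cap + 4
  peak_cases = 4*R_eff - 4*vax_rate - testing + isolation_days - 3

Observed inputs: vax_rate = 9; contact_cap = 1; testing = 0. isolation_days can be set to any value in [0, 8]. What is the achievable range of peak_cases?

-155 to -35

Substituting into the R_eff equation gives R_eff = -4*isolation_days + 1.
Substituting into the peak_cases equation gives peak_cases = -15*isolation_days - 35.
Linear in isolation_days, so extremes are at the endpoints: isolation_days = 0 gives peak_cases = -35; isolation_days = 8 gives peak_cases = -155.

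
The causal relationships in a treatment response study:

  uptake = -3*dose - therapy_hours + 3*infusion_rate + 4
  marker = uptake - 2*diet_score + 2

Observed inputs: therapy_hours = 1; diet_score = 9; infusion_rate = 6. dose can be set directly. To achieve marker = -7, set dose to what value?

Substituting into the uptake equation gives uptake = -3*dose + 21.
So marker = -3*dose + 5.
Solve -3*dose + 5 = -7: dose = (-7 - 5) / -3 = 4.

dose = 4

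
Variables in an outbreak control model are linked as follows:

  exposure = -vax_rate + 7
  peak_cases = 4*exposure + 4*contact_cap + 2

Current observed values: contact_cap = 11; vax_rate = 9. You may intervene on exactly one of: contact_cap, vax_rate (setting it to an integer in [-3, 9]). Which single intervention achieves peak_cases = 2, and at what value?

Intervening on contact_cap: with other inputs at their observed values, peak_cases = 4*contact_cap - 6. Solving for 2 gives contact_cap = 2, within [-3, 9].
Intervening on vax_rate: peak_cases = -4*vax_rate + 74. Reaching 2 requires vax_rate = 18, outside [-3, 9].

set contact_cap = 2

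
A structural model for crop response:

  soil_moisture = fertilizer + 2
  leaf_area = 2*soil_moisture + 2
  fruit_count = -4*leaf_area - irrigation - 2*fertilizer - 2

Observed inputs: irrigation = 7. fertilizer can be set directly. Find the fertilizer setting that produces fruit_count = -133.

Substituting into the leaf_area equation gives leaf_area = 2*fertilizer + 6.
Substituting into the fruit_count equation gives fruit_count = -10*fertilizer - 33.
Solve -10*fertilizer - 33 = -133: fertilizer = (-133 + 33) / -10 = 10.

fertilizer = 10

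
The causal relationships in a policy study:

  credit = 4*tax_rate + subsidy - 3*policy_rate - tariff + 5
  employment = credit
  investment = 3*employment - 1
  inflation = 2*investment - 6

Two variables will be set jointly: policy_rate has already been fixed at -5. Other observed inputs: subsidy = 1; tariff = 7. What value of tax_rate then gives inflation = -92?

With policy_rate held at -5:
Substituting into the credit equation gives credit = 4*tax_rate + 14.
This gives employment = 4*tax_rate + 14.
So investment = 12*tax_rate + 41.
inflation becomes 24*tax_rate + 76.
Solve 24*tax_rate + 76 = -92: tax_rate = (-92 - 76) / 24 = -7.

tax_rate = -7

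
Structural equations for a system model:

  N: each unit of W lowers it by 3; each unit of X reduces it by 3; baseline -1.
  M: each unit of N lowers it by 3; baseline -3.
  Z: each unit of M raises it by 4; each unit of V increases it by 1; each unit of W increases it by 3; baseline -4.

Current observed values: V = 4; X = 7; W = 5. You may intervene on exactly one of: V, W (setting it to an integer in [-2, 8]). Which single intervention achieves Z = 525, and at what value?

Intervening on V: Z = V + 443. Reaching 525 requires V = 82, outside [-2, 8].
Intervening on W: with other inputs at their observed values, Z = 39*W + 252. Solving for 525 gives W = 7, within [-2, 8].

set W = 7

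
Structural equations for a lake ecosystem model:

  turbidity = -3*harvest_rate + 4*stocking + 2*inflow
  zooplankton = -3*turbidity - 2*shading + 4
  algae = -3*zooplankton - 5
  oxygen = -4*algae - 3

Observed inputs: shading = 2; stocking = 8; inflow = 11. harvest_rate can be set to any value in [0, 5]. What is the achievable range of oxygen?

-1927 to -1387

Substituting into the turbidity equation gives turbidity = -3*harvest_rate + 54.
Substituting into the zooplankton equation gives zooplankton = 9*harvest_rate - 162.
Substituting into the algae equation gives algae = -27*harvest_rate + 481.
Substituting into the oxygen equation gives oxygen = 108*harvest_rate - 1927.
Linear in harvest_rate, so extremes are at the endpoints: harvest_rate = 0 gives oxygen = -1927; harvest_rate = 5 gives oxygen = -1387.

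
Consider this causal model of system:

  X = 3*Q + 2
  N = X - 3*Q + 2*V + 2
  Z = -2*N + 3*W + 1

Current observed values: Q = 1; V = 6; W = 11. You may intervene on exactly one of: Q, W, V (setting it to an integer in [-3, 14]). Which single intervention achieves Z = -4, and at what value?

Intervening on Q: the paths from Q to Z cancel (net effect zero), leaving Z = 2; -4 is unreachable this way.
Intervening on W: with other inputs at their observed values, Z = 3*W - 31. Solving for -4 gives W = 9, within [-3, 14].
Intervening on V: Z = -4*V + 26. Reaching -4 requires V = 15/2, not an integer.

set W = 9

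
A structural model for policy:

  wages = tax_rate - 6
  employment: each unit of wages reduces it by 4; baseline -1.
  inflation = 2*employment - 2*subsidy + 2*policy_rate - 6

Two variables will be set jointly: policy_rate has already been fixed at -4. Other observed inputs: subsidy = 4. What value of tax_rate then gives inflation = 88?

With policy_rate held at -4:
Substituting into the employment equation gives employment = -4*tax_rate + 23.
Substituting into the inflation equation gives inflation = -8*tax_rate + 24.
Solve -8*tax_rate + 24 = 88: tax_rate = (88 - 24) / -8 = -8.

tax_rate = -8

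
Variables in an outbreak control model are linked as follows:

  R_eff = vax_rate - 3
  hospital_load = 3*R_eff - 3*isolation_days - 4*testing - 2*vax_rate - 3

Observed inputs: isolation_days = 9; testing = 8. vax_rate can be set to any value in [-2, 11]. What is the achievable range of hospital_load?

Substituting into the hospital_load equation gives hospital_load = vax_rate - 71.
Linear in vax_rate, so extremes are at the endpoints: vax_rate = -2 gives hospital_load = -73; vax_rate = 11 gives hospital_load = -60.

-73 to -60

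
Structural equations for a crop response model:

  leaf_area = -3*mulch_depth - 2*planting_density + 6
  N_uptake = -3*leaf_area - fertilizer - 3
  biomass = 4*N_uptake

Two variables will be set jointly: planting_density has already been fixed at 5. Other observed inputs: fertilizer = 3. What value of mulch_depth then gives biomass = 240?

With planting_density held at 5:
Substituting into the leaf_area equation gives leaf_area = -3*mulch_depth - 4.
Substituting into the N_uptake equation gives N_uptake = 9*mulch_depth + 6.
Substituting into the biomass equation gives biomass = 36*mulch_depth + 24.
Solve 36*mulch_depth + 24 = 240: mulch_depth = (240 - 24) / 36 = 6.

mulch_depth = 6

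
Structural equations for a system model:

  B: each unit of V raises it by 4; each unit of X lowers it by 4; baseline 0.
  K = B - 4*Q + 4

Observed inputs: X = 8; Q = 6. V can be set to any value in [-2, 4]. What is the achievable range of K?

-60 to -36

Substituting into the B equation gives B = 4*V - 32.
So K = 4*V - 52.
Linear in V, so extremes are at the endpoints: V = -2 gives K = -60; V = 4 gives K = -36.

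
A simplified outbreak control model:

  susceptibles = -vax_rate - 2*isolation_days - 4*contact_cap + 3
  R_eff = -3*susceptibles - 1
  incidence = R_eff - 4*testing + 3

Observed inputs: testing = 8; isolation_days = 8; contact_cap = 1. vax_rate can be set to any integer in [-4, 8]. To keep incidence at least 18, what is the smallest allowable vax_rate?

Substituting into the susceptibles equation gives susceptibles = -vax_rate - 17.
This gives R_eff = 3*vax_rate + 50.
This gives incidence = 3*vax_rate + 21.
Require 3*vax_rate + 21 ≥ 18, so vax_rate ≥ -1.
The smallest integer in [-4, 8] satisfying this is -1.

vax_rate = -1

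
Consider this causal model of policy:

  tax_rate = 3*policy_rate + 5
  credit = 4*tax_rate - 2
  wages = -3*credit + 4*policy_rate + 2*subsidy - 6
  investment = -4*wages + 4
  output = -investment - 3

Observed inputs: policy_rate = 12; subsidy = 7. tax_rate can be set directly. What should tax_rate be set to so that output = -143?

tax_rate = 8

Intervening on tax_rate fixes its value directly, overriding its dependence on policy_rate.
Substituting into the wages equation gives wages = -12*tax_rate + 62.
Substituting into the investment equation gives investment = 48*tax_rate - 244.
Substituting into the output equation gives output = -48*tax_rate + 241.
Solve -48*tax_rate + 241 = -143: tax_rate = (-143 - 241) / -48 = 8.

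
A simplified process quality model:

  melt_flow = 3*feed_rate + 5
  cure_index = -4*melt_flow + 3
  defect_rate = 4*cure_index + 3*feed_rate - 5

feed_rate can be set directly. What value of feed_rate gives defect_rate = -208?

feed_rate = 3

Substituting into the cure_index equation gives cure_index = -12*feed_rate - 17.
Substituting into the defect_rate equation gives defect_rate = -45*feed_rate - 73.
Solve -45*feed_rate - 73 = -208: feed_rate = (-208 + 73) / -45 = 3.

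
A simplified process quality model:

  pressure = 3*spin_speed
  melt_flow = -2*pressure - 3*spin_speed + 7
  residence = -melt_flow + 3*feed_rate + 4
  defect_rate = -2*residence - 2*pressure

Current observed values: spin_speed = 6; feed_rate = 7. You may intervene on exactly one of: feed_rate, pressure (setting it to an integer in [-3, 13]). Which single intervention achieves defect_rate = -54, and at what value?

Intervening on feed_rate: defect_rate = -6*feed_rate - 138. Reaching -54 requires feed_rate = -14, outside [-3, 13].
Intervening on pressure: with other inputs at their observed values, defect_rate = -6*pressure - 72. Solving for -54 gives pressure = -3, within [-3, 13].

set pressure = -3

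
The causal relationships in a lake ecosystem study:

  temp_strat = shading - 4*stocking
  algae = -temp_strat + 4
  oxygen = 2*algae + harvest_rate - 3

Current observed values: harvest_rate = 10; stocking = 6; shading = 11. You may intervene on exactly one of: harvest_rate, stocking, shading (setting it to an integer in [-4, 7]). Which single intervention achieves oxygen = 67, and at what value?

set shading = -2

Intervening on harvest_rate: oxygen = harvest_rate + 31. Reaching 67 requires harvest_rate = 36, outside [-4, 7].
Intervening on stocking: oxygen = 8*stocking - 7. Reaching 67 requires stocking = 37/4, not an integer.
Intervening on shading: with other inputs at their observed values, oxygen = -2*shading + 63. Solving for 67 gives shading = -2, within [-4, 7].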